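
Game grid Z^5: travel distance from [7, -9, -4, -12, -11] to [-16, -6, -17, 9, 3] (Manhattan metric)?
74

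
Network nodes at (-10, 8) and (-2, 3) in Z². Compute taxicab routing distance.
13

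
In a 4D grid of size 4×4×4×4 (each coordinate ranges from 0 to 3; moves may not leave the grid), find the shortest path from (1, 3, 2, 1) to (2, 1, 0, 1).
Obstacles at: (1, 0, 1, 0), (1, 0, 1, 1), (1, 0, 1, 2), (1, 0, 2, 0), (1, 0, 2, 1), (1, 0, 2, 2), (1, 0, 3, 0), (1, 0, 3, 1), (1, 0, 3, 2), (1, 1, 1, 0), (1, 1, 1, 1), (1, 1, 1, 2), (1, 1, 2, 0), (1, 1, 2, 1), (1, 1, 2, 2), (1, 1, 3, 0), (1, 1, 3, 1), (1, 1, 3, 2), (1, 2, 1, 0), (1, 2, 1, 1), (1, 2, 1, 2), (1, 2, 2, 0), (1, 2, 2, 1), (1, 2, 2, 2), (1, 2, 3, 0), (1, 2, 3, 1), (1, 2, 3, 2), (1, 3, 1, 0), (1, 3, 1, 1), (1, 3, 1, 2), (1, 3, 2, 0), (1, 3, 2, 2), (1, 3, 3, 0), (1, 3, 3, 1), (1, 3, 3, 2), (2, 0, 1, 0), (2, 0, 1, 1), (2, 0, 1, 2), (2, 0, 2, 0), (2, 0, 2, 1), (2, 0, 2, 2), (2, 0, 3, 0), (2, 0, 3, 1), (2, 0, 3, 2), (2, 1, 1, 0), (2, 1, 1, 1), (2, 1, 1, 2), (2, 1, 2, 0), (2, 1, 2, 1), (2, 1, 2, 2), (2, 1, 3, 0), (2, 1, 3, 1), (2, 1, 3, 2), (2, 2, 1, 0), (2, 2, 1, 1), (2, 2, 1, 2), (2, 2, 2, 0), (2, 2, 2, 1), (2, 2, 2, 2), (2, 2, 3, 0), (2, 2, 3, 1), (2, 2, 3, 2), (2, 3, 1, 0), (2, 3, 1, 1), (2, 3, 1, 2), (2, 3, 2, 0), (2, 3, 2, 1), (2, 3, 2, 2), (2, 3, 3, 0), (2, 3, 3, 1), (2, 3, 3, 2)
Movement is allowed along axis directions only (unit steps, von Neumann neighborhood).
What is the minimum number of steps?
7
(one shortest path: (1, 3, 2, 1) → (0, 3, 2, 1) → (0, 2, 2, 1) → (0, 1, 2, 1) → (0, 1, 1, 1) → (0, 1, 0, 1) → (1, 1, 0, 1) → (2, 1, 0, 1))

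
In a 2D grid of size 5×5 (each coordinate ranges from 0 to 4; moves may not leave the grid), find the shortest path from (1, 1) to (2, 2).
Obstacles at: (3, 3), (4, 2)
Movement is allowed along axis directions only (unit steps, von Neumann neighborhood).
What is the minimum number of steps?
2
(one shortest path: (1, 1) → (2, 1) → (2, 2))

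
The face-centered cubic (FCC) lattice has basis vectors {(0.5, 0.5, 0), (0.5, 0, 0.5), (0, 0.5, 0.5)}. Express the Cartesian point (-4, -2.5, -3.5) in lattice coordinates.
-3b₁ - 5b₂ - 2b₃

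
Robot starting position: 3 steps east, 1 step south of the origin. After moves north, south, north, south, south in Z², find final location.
(3, -2)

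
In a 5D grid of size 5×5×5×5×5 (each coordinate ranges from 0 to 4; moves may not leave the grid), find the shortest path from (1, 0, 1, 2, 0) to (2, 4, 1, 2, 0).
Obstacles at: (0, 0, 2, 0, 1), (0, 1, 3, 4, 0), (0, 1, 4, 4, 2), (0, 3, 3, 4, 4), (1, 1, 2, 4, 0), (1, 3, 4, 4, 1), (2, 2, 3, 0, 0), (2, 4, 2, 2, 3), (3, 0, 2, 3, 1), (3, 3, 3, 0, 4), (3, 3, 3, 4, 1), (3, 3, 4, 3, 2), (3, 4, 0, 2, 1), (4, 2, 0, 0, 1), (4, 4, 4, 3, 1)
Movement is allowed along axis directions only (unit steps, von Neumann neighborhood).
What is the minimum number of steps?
5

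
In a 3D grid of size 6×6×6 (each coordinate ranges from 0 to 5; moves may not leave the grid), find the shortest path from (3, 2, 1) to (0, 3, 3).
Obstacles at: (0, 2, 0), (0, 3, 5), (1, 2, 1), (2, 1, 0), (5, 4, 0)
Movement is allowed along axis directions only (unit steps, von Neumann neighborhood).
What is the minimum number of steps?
6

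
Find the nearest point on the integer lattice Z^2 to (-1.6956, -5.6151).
(-2, -6)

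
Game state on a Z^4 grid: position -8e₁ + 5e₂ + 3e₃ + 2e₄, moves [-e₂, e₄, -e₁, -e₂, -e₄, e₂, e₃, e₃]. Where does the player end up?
(-9, 4, 5, 2)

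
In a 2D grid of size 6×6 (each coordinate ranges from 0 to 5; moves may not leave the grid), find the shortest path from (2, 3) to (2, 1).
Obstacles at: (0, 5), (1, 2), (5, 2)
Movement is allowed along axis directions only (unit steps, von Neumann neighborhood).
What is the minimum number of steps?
2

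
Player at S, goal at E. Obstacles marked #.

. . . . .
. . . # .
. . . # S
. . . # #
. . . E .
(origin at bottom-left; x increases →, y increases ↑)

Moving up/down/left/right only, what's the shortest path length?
9
(one shortest path: (4, 2) → (4, 3) → (4, 4) → (3, 4) → (2, 4) → (2, 3) → (2, 2) → (2, 1) → (2, 0) → (3, 0))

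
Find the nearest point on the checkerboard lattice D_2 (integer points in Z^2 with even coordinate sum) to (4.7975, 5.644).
(5, 5)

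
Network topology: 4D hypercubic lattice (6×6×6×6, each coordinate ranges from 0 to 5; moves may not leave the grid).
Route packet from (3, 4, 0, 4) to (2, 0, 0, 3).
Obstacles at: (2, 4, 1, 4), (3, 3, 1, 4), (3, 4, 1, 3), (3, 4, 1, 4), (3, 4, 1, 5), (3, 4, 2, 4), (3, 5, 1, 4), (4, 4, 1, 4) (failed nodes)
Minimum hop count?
6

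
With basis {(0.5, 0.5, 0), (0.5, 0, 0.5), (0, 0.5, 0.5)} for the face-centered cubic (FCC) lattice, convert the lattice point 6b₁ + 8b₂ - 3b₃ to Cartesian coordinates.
(7, 1.5, 2.5)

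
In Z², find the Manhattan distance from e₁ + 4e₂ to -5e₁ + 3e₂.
7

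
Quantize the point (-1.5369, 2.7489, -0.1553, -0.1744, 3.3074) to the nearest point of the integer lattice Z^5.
(-2, 3, 0, 0, 3)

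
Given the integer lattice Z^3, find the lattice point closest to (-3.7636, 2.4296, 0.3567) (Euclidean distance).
(-4, 2, 0)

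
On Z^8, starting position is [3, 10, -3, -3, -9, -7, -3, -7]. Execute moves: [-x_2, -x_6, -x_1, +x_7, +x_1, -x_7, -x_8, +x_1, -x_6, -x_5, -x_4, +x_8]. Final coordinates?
(4, 9, -3, -4, -10, -9, -3, -7)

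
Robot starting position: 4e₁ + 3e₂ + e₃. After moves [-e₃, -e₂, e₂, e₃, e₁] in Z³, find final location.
(5, 3, 1)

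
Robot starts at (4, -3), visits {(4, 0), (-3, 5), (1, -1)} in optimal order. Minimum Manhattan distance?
17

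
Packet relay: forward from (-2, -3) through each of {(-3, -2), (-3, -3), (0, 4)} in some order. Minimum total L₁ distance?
11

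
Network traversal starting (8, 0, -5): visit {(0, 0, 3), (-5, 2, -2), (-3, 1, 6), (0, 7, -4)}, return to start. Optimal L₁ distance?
62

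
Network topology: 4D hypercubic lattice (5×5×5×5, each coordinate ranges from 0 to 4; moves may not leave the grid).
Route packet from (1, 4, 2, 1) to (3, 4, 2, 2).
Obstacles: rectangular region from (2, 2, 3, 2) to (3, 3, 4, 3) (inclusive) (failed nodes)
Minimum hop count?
3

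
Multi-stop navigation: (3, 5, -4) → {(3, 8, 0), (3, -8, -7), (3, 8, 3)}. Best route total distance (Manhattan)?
36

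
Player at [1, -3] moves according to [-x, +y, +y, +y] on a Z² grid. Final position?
(0, 0)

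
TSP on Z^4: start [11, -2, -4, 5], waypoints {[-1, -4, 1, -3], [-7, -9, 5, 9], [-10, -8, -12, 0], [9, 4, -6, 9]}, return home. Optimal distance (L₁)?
140
(one optimal route: (11, -2, -4, 5) → (-1, -4, 1, -3) → (-10, -8, -12, 0) → (-7, -9, 5, 9) → (9, 4, -6, 9) → (11, -2, -4, 5))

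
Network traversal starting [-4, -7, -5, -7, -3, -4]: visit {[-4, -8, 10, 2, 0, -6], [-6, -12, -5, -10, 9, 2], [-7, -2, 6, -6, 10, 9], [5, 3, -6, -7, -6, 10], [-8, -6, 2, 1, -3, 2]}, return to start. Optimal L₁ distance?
212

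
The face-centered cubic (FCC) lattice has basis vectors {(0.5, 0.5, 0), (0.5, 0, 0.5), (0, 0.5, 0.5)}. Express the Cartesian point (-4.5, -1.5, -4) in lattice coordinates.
-2b₁ - 7b₂ - b₃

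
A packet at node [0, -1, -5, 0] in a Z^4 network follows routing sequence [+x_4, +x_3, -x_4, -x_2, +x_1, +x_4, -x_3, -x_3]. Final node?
(1, -2, -6, 1)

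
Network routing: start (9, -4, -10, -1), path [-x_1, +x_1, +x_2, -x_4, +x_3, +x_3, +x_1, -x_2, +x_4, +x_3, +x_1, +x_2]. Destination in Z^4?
(11, -3, -7, -1)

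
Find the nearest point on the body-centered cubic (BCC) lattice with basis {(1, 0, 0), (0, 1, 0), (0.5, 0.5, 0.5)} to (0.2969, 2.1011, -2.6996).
(0, 2, -3)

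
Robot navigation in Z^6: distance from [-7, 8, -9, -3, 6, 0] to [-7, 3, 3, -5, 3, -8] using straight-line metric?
15.6844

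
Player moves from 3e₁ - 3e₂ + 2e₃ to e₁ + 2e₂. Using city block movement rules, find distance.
9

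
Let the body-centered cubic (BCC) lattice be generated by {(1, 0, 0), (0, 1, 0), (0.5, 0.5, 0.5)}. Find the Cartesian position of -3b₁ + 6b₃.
(0, 3, 3)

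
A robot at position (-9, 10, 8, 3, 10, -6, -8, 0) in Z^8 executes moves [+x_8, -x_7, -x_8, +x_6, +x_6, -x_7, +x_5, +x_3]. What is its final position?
(-9, 10, 9, 3, 11, -4, -10, 0)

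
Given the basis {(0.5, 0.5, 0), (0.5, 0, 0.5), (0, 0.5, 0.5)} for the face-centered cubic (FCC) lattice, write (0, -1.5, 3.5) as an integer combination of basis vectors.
-5b₁ + 5b₂ + 2b₃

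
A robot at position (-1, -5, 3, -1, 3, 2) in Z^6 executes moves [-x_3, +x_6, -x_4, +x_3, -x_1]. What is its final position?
(-2, -5, 3, -2, 3, 3)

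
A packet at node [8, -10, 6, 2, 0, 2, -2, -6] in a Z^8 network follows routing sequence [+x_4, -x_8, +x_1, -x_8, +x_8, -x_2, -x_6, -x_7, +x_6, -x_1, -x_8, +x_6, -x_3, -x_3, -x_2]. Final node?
(8, -12, 4, 3, 0, 3, -3, -8)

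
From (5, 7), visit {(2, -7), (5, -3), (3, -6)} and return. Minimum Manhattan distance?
34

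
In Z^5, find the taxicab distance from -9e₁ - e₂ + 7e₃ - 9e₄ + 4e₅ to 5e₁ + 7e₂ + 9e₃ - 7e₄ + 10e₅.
32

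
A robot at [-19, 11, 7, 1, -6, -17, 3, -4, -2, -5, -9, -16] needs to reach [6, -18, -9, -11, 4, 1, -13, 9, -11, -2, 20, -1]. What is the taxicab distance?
195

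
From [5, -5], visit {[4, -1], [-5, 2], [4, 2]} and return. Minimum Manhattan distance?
34
(one optimal route: (5, -5) → (4, -1) → (-5, 2) → (4, 2) → (5, -5))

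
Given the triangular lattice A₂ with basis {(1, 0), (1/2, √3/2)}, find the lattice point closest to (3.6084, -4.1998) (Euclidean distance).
(3.5, -4.33)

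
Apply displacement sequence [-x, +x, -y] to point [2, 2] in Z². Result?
(2, 1)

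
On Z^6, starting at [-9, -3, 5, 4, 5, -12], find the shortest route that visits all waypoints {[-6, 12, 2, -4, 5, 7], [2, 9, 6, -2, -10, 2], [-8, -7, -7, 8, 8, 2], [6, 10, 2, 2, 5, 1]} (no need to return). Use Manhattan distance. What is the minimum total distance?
143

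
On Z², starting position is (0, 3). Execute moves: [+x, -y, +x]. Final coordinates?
(2, 2)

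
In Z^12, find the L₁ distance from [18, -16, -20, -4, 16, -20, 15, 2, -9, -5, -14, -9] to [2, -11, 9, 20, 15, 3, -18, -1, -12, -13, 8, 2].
178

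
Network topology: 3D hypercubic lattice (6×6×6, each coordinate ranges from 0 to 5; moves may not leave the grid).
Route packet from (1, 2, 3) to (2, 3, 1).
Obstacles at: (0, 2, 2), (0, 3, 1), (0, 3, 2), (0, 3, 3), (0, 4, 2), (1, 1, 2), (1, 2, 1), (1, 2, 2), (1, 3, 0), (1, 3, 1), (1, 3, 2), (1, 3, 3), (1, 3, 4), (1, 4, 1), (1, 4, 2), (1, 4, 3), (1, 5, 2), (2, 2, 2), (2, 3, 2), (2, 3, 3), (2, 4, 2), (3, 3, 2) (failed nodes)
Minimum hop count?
6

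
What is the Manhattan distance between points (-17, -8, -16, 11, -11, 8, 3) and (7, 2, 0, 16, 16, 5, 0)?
88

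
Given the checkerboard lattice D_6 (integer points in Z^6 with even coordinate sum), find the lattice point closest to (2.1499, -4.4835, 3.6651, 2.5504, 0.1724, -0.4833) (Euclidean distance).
(2, -5, 4, 3, 0, 0)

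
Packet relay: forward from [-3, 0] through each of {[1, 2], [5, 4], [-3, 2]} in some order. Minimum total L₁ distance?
12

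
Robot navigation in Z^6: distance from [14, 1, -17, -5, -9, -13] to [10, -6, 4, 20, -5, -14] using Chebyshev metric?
25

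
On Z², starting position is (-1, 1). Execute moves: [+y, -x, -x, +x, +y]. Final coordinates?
(-2, 3)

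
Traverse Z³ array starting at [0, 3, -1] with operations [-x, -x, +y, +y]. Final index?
(-2, 5, -1)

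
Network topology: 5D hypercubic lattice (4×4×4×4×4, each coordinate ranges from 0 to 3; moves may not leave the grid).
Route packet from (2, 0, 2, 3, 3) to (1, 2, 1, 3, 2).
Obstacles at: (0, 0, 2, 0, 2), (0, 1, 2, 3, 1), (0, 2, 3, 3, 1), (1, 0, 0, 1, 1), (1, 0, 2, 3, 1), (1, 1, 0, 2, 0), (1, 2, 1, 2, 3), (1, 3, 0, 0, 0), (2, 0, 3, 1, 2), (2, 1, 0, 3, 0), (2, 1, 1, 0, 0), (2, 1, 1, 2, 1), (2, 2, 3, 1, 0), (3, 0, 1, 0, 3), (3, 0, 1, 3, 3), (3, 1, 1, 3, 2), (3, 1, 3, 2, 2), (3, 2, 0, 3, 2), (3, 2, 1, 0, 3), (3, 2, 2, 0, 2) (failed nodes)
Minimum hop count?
5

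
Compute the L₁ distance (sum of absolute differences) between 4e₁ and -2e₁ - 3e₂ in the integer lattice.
9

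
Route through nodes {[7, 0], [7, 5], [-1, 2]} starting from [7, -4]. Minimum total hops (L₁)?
20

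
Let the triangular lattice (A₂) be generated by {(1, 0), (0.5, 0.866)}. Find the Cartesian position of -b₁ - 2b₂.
(-2, -1.732)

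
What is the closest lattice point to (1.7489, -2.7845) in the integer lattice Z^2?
(2, -3)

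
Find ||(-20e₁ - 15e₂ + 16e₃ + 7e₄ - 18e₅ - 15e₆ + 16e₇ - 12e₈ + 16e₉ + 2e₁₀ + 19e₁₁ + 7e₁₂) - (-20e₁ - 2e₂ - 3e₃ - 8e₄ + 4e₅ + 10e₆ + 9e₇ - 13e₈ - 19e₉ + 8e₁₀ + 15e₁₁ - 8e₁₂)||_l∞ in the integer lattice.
35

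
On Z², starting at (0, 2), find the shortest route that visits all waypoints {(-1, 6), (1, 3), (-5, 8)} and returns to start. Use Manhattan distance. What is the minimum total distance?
24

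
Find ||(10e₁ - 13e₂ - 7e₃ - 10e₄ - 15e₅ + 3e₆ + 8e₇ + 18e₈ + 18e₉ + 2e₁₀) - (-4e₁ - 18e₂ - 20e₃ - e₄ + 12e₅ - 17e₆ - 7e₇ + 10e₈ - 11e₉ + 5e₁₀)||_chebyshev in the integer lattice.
29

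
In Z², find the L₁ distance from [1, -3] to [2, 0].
4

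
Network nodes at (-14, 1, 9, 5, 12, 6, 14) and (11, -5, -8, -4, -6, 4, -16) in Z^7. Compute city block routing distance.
107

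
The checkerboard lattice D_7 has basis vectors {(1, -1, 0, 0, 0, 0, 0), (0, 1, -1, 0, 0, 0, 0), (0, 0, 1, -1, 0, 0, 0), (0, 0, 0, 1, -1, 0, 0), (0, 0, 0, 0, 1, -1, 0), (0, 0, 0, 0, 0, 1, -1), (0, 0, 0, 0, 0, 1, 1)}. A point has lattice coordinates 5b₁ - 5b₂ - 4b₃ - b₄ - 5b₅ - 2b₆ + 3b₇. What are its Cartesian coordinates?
(5, -10, 1, 3, -4, 6, 5)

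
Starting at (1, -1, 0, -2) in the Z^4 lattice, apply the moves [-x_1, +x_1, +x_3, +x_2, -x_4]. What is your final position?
(1, 0, 1, -3)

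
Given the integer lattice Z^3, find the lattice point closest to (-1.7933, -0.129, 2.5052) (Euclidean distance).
(-2, 0, 3)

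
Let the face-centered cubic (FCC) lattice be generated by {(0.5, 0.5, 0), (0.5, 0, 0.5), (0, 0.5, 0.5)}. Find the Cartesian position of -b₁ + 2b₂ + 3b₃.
(0.5, 1, 2.5)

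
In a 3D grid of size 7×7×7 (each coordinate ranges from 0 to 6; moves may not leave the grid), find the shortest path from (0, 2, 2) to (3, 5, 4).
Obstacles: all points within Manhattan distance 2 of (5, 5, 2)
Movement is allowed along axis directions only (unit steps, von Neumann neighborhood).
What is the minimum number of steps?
8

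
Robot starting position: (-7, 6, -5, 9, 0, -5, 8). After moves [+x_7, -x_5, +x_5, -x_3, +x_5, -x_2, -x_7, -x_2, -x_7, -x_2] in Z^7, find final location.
(-7, 3, -6, 9, 1, -5, 7)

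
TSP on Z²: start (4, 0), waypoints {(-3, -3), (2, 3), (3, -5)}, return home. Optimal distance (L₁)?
30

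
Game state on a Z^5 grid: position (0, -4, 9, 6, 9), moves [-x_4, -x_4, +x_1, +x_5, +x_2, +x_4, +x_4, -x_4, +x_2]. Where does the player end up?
(1, -2, 9, 5, 10)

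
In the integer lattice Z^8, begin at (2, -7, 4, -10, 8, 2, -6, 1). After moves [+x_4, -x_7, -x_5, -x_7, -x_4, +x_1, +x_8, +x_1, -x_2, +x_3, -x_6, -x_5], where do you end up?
(4, -8, 5, -10, 6, 1, -8, 2)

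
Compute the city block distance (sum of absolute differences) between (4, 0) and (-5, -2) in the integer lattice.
11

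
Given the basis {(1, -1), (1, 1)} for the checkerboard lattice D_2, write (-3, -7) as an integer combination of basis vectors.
2b₁ - 5b₂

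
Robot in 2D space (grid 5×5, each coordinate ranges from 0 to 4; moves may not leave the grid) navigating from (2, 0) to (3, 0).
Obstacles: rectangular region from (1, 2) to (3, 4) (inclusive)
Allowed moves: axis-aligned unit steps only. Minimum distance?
1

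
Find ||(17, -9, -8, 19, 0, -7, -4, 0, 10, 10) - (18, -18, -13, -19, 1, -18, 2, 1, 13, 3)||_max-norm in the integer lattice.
38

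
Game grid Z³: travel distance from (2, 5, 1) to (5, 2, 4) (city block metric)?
9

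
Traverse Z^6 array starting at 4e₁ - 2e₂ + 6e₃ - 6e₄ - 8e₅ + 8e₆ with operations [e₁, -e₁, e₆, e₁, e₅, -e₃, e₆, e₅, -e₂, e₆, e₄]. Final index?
(5, -3, 5, -5, -6, 11)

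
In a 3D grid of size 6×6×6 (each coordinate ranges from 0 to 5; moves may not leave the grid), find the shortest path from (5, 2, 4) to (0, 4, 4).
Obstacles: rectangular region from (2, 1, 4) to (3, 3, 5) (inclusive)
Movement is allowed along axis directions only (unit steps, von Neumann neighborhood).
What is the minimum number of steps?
7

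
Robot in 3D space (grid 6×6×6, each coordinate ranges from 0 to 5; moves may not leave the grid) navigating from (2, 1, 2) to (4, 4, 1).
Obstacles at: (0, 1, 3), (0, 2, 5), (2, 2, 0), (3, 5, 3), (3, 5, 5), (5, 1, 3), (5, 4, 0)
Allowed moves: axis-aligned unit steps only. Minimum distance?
6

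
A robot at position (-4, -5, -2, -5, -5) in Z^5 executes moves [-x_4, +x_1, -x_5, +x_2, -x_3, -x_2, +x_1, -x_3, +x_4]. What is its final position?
(-2, -5, -4, -5, -6)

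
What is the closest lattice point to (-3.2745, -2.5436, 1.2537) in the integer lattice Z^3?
(-3, -3, 1)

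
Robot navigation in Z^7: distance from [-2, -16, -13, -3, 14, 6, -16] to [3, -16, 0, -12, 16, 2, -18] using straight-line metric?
17.2916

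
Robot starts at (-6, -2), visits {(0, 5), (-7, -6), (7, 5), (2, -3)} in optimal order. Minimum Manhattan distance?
34
(one optimal route: (-6, -2) → (-7, -6) → (2, -3) → (0, 5) → (7, 5))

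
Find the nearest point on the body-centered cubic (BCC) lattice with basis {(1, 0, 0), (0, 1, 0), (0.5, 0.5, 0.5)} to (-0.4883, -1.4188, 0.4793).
(-0.5, -1.5, 0.5)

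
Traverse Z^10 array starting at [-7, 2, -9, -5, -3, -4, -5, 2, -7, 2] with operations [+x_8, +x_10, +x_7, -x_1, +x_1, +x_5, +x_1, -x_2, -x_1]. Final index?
(-7, 1, -9, -5, -2, -4, -4, 3, -7, 3)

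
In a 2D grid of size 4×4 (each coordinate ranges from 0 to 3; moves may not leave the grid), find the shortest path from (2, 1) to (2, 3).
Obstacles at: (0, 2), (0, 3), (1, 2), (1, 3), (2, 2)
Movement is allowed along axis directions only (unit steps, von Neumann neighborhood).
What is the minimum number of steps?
4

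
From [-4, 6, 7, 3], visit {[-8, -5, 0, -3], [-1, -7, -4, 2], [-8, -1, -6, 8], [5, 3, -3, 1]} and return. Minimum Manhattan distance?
110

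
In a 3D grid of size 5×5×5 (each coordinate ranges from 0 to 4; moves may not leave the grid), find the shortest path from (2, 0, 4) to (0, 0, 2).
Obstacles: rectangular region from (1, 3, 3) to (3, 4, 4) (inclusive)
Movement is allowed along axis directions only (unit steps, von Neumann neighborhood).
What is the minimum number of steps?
4
(one shortest path: (2, 0, 4) → (1, 0, 4) → (0, 0, 4) → (0, 0, 3) → (0, 0, 2))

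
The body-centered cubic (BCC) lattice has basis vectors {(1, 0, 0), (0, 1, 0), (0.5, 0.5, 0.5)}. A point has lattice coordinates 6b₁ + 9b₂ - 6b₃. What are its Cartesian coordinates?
(3, 6, -3)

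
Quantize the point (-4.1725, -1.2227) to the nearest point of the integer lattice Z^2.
(-4, -1)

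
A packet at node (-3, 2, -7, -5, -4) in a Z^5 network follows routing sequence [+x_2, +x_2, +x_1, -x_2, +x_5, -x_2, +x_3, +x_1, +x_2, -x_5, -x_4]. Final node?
(-1, 3, -6, -6, -4)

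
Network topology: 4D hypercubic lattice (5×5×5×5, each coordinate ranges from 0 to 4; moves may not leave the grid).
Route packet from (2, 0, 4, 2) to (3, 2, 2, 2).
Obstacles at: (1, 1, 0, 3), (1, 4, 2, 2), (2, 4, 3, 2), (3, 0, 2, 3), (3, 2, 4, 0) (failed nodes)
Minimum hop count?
5
(one shortest path: (2, 0, 4, 2) → (3, 0, 4, 2) → (3, 1, 4, 2) → (3, 2, 4, 2) → (3, 2, 3, 2) → (3, 2, 2, 2))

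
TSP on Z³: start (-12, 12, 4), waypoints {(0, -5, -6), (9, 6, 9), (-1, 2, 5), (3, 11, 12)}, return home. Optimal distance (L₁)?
114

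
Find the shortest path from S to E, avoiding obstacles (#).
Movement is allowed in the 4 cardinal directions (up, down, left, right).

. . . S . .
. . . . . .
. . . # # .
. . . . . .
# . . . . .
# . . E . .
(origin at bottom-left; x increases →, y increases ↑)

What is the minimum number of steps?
7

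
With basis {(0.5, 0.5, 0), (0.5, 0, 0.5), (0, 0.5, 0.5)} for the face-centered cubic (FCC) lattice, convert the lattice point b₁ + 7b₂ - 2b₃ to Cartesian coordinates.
(4, -0.5, 2.5)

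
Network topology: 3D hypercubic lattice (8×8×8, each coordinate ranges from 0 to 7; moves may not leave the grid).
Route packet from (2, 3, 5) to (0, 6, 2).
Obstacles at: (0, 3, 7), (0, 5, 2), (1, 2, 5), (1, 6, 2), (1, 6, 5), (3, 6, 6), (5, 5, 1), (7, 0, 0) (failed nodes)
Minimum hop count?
8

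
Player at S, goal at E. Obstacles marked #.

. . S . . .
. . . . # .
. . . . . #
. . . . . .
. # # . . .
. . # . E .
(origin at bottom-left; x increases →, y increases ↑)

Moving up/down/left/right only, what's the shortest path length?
7
(one shortest path: (2, 5) → (3, 5) → (3, 4) → (3, 3) → (4, 3) → (4, 2) → (4, 1) → (4, 0))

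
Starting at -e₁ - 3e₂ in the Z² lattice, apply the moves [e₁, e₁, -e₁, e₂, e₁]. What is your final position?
(1, -2)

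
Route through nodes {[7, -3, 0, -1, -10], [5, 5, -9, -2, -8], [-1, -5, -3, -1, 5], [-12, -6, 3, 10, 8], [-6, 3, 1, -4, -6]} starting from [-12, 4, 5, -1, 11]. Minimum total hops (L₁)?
135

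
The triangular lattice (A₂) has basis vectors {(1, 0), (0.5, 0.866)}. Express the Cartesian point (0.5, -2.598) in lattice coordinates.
2b₁ - 3b₂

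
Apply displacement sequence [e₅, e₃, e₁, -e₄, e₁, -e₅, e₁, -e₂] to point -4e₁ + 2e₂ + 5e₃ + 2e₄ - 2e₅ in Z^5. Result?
(-1, 1, 6, 1, -2)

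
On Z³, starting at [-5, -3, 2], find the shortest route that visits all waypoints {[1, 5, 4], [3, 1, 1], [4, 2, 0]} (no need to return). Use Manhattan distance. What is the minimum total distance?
26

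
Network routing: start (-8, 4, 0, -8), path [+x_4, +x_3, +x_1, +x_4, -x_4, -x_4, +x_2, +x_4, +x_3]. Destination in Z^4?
(-7, 5, 2, -7)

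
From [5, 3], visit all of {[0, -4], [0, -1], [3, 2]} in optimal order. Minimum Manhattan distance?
12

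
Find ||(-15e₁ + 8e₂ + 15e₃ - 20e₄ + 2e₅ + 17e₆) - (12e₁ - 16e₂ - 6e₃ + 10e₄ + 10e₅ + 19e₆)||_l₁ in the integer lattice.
112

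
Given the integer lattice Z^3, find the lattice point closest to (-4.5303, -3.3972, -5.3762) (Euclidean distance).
(-5, -3, -5)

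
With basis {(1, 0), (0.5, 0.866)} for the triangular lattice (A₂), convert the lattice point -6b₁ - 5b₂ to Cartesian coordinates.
(-8.5, -4.33)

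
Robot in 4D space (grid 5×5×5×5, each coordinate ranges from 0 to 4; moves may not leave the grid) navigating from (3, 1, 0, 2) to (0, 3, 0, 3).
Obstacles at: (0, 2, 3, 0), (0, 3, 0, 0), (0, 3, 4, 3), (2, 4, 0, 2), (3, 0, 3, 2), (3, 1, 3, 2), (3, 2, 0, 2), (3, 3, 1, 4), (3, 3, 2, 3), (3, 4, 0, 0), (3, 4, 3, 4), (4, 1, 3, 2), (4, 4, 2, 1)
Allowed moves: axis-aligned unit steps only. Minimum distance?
6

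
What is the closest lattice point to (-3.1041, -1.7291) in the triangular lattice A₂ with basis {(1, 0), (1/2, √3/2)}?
(-3, -1.732)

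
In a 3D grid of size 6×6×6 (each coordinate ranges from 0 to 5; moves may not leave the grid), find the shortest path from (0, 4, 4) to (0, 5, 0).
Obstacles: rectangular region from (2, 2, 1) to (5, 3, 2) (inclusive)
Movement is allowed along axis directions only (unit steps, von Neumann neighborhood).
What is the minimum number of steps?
5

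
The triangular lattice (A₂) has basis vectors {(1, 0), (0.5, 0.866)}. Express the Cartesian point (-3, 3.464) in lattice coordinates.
-5b₁ + 4b₂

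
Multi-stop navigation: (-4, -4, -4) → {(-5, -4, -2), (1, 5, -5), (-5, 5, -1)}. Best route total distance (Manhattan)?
23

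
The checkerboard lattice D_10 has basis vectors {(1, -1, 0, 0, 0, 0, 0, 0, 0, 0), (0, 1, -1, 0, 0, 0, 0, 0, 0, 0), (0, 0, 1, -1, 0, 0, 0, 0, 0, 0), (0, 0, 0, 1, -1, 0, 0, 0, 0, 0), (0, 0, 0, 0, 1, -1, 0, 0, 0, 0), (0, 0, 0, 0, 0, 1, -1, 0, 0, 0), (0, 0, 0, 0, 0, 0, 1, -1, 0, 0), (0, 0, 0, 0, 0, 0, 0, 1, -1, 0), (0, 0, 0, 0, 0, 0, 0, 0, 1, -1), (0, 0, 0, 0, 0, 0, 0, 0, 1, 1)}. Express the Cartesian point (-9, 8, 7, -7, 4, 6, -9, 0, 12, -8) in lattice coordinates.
-9b₁ - b₂ + 6b₃ - b₄ + 3b₅ + 9b₆ + 10b₉ + 2b₁₀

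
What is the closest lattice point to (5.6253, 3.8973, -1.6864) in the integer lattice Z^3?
(6, 4, -2)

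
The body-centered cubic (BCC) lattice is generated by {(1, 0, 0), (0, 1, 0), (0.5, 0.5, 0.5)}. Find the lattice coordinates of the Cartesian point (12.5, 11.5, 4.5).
8b₁ + 7b₂ + 9b₃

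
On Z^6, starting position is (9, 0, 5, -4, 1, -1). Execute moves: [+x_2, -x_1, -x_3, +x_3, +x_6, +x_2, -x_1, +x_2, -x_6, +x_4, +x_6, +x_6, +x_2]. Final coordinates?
(7, 4, 5, -3, 1, 1)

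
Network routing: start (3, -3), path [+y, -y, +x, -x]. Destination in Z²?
(3, -3)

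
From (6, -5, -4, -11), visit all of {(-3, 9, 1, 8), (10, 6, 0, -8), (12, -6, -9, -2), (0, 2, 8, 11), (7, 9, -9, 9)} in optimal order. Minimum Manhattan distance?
123
(one optimal route: (6, -5, -4, -11) → (10, 6, 0, -8) → (12, -6, -9, -2) → (7, 9, -9, 9) → (-3, 9, 1, 8) → (0, 2, 8, 11))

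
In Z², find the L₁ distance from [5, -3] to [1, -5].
6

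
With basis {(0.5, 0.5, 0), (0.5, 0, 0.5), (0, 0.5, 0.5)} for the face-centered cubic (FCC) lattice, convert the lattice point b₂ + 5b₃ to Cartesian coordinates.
(0.5, 2.5, 3)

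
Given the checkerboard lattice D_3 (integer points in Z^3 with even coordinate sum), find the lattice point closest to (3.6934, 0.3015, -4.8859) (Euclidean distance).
(3, 0, -5)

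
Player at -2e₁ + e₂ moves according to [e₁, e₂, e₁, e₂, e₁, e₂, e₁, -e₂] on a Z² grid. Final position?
(2, 3)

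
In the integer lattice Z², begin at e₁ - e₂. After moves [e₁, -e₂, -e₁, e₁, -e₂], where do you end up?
(2, -3)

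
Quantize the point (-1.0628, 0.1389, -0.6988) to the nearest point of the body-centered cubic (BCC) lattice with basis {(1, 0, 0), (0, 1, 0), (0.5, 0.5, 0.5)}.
(-1, 0, -1)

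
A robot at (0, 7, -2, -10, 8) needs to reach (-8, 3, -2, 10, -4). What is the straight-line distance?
24.98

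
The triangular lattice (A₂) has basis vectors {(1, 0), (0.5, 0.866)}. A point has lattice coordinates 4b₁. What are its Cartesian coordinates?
(4, 0)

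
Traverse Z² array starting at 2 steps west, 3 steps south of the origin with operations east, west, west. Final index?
(-3, -3)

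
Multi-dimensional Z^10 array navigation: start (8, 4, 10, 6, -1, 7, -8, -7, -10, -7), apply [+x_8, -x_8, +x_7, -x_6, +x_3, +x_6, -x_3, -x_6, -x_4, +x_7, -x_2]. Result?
(8, 3, 10, 5, -1, 6, -6, -7, -10, -7)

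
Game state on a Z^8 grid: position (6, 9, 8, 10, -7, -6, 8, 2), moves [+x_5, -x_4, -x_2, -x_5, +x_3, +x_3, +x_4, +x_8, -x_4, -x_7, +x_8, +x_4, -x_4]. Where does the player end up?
(6, 8, 10, 9, -7, -6, 7, 4)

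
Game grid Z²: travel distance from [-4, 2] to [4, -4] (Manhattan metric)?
14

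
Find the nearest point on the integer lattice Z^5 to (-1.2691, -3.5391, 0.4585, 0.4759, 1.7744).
(-1, -4, 0, 0, 2)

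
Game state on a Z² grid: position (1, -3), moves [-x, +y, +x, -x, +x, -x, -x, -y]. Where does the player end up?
(-1, -3)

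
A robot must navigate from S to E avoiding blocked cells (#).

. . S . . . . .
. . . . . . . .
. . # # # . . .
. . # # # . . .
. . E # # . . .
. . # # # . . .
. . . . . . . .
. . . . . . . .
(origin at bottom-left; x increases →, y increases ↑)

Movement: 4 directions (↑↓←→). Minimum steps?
6
(one shortest path: (2, 7) → (1, 7) → (1, 6) → (1, 5) → (1, 4) → (1, 3) → (2, 3))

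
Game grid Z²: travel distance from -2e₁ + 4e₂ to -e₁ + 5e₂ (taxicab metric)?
2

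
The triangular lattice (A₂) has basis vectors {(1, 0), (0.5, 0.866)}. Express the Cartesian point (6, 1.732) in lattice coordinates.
5b₁ + 2b₂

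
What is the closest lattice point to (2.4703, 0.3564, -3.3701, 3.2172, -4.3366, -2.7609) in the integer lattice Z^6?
(2, 0, -3, 3, -4, -3)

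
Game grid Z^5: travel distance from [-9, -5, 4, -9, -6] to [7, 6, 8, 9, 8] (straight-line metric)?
30.2159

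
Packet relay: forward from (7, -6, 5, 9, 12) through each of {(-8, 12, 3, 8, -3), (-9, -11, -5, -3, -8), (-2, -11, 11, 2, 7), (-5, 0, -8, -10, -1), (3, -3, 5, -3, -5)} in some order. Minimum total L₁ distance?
179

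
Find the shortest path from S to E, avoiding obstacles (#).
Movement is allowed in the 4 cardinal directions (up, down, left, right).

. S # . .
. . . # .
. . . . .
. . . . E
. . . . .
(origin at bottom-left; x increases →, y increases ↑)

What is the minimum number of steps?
6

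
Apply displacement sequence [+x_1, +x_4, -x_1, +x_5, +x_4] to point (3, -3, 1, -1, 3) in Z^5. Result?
(3, -3, 1, 1, 4)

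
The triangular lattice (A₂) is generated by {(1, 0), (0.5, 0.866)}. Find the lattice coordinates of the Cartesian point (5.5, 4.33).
3b₁ + 5b₂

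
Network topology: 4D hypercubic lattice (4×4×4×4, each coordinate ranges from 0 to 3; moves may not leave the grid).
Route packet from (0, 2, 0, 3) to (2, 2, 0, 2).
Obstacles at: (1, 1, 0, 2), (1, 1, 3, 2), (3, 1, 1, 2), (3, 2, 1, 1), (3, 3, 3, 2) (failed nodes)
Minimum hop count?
3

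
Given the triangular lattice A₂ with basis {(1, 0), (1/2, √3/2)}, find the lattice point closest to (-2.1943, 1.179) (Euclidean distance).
(-2.5, 0.866)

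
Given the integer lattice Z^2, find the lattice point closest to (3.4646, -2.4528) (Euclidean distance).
(3, -2)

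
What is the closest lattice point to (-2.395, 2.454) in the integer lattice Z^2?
(-2, 2)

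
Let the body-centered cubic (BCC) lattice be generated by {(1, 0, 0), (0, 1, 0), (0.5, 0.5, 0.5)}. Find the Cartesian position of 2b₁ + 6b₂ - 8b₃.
(-2, 2, -4)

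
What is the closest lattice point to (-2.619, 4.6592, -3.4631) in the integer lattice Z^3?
(-3, 5, -3)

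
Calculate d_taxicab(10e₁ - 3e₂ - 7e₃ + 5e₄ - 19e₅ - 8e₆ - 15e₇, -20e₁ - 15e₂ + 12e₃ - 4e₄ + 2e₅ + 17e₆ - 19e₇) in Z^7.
120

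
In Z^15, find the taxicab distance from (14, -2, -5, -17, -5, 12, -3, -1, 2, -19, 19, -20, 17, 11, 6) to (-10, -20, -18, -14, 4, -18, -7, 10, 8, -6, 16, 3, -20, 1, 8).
206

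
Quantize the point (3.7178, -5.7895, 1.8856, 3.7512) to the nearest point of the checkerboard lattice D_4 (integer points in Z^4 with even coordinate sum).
(4, -6, 2, 4)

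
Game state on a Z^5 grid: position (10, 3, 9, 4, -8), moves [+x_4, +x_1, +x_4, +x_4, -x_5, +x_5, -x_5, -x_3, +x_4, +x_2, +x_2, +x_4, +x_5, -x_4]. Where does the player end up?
(11, 5, 8, 8, -8)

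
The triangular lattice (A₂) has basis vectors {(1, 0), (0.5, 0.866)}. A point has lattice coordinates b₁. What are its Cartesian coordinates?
(1, 0)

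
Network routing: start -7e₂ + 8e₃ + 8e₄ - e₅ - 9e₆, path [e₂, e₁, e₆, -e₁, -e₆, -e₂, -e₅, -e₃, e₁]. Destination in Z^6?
(1, -7, 7, 8, -2, -9)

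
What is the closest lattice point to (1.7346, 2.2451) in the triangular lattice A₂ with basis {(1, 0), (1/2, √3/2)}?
(1.5, 2.598)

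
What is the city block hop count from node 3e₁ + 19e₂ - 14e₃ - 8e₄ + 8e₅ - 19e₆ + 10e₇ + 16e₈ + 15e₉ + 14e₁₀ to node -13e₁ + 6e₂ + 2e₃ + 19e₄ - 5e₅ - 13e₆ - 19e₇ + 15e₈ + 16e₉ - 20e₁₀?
156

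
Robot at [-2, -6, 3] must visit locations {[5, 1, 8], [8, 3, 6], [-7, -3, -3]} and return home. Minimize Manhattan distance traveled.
70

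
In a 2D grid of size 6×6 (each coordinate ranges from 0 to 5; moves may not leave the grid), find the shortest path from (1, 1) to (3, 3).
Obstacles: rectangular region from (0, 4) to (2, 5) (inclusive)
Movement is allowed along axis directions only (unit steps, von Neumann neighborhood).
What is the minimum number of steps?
4
(one shortest path: (1, 1) → (2, 1) → (3, 1) → (3, 2) → (3, 3))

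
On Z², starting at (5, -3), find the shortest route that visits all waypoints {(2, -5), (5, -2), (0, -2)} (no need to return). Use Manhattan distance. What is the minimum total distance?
11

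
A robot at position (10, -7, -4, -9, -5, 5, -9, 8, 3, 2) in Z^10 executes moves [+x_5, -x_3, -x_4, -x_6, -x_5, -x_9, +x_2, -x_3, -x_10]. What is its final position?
(10, -6, -6, -10, -5, 4, -9, 8, 2, 1)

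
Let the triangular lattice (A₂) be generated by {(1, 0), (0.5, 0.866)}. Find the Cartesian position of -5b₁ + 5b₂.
(-2.5, 4.33)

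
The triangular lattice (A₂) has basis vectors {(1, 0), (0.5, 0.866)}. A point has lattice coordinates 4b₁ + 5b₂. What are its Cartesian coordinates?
(6.5, 4.33)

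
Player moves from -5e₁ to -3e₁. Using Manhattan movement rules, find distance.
2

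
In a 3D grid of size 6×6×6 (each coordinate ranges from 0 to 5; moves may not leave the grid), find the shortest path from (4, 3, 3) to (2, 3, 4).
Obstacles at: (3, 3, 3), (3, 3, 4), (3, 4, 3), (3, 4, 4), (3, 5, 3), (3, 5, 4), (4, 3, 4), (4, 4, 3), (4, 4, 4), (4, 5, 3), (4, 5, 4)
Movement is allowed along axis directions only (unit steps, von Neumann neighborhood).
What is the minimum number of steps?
5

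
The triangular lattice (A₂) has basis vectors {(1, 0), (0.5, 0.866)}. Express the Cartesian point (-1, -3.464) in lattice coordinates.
b₁ - 4b₂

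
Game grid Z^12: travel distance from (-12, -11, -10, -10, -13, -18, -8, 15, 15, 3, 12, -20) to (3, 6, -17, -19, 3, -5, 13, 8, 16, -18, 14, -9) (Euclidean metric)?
46.1086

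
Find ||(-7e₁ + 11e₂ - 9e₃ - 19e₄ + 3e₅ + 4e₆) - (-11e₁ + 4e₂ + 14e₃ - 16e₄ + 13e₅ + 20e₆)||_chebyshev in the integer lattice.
23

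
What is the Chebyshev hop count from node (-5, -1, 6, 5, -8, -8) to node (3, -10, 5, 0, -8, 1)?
9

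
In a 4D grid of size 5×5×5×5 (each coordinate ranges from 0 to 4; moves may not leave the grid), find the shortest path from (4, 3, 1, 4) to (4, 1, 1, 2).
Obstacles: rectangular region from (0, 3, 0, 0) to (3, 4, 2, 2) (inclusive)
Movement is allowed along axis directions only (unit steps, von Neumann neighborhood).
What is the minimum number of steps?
4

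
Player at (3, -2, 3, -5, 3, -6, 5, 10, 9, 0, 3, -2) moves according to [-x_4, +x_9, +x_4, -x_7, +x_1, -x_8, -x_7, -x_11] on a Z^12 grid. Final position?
(4, -2, 3, -5, 3, -6, 3, 9, 10, 0, 2, -2)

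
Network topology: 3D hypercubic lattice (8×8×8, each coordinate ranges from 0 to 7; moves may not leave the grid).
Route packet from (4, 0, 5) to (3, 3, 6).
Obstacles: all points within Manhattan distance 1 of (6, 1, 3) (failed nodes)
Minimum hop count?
5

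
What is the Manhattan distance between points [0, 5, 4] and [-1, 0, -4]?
14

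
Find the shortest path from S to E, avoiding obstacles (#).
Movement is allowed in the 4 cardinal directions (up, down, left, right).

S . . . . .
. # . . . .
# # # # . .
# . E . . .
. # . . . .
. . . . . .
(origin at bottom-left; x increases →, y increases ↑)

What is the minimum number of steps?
9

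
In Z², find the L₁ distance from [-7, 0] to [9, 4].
20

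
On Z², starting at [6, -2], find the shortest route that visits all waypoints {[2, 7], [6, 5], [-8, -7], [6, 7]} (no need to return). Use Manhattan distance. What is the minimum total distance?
37
(one optimal route: (6, -2) → (6, 5) → (6, 7) → (2, 7) → (-8, -7))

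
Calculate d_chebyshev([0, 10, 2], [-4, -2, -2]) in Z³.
12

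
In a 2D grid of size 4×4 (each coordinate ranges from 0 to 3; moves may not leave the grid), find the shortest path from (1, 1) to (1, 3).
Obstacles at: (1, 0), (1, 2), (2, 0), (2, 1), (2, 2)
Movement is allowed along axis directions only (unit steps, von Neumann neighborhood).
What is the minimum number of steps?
4
(one shortest path: (1, 1) → (0, 1) → (0, 2) → (0, 3) → (1, 3))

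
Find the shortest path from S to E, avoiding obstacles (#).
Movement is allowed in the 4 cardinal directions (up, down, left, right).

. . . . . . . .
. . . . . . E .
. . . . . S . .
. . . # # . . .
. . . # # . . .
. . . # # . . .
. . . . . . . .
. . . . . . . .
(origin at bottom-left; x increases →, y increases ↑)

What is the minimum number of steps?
2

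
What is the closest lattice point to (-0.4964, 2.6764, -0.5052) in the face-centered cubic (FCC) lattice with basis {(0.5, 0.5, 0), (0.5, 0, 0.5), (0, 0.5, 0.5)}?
(-0.5, 3, -0.5)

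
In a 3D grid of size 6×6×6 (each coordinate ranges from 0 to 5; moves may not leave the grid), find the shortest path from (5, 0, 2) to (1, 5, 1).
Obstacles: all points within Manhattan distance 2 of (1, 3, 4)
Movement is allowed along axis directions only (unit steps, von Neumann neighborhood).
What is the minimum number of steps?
10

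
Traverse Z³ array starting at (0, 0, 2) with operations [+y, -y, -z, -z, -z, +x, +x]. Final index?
(2, 0, -1)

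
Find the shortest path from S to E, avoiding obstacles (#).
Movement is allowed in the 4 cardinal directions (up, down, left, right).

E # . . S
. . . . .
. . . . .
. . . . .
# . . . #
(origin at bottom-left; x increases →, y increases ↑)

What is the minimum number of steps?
6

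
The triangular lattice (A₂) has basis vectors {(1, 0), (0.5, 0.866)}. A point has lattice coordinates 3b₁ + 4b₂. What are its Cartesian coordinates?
(5, 3.464)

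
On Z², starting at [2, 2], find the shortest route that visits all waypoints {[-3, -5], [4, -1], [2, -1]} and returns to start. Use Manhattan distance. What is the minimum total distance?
28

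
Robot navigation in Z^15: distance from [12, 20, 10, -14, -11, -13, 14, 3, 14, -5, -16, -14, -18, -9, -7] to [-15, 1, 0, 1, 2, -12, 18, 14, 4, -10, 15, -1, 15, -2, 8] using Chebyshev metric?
33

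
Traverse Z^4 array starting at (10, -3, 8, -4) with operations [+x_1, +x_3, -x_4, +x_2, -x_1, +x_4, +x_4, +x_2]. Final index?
(10, -1, 9, -3)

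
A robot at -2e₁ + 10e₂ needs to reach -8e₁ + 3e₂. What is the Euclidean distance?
9.21954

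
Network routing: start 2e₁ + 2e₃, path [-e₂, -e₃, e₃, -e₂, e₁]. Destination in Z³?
(3, -2, 2)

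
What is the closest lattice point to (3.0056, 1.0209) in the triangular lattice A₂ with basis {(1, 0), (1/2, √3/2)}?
(3.5, 0.866)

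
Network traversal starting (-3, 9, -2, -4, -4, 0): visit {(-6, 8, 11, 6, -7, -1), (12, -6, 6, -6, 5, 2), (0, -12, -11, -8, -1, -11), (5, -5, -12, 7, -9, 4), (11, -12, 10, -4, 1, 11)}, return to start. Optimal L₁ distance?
274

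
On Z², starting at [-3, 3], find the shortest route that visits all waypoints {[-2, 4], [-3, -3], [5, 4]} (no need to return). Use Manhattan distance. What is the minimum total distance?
21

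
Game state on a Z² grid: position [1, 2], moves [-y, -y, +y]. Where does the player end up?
(1, 1)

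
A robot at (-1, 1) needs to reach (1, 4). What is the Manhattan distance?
5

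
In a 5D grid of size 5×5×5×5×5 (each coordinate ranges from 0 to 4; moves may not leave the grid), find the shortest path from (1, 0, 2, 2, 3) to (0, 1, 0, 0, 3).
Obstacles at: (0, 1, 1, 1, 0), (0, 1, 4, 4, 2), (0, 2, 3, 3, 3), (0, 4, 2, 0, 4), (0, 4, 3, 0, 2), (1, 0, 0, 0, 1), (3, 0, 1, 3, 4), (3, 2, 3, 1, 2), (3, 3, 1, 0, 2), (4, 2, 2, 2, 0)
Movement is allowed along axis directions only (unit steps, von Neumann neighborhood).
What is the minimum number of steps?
6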